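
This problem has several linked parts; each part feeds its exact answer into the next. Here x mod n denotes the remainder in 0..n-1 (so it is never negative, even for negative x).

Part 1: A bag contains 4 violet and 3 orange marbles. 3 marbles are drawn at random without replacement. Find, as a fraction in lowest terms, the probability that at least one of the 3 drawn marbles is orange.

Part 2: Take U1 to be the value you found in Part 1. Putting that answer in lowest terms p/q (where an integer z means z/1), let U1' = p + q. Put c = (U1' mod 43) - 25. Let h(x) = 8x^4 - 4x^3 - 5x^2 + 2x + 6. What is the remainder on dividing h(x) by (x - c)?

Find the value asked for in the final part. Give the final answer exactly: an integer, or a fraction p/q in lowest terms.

Part 1: total draws C(7,3) = 35; complement C(4,3) = 4; favorable 35 - 4 = 31; P = 31/35; answer 31/35
Part 2: U1 = 31/35; threaded value p + q = 66; c = -2; remainder = value at the root: 8*(-2)^4 - 4*(-2)^3 - 5*(-2)^2 + 2*(-2)^1 + 6 = (128) + (32) + (-20) + (-4) + (6) = 142; answer 142

142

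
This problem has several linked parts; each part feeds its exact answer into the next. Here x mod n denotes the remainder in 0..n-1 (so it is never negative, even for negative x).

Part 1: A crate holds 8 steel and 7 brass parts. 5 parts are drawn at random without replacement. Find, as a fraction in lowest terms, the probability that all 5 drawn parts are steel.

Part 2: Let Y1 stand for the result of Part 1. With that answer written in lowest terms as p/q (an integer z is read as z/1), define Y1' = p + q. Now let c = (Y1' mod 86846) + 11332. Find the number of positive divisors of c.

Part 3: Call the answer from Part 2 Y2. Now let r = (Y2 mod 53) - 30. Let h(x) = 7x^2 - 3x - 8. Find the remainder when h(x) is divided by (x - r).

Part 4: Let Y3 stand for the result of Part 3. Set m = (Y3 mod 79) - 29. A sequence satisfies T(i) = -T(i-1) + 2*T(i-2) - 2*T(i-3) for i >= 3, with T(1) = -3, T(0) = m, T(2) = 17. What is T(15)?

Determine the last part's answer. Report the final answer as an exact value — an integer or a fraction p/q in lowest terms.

Part 1: total draws C(15,5) = 3003; favorable C(8,5) = 56; P = 8/429; answer 8/429
Part 2: Y1 = 8/429; threaded value p + q = 437; c = 11769; 11769 = 3 * 3923; number of divisors = (1+1) * (1+1) = 4; answer 4
Part 3: Y2 = 4; r = -26; remainder = value at the root: 7*(-26)^2 - 3*(-26)^1 - 8 = (4732) + (78) + (-8) = 4802; answer 4802
Part 4: Y3 = 4802; m = 33; T(3) = -1*(17) + 2*(-3) - 2*(33) = -89; iterating: T(3)=-89, T(4)=129, T(5)=-341, T(6)=777, T(7)=-1717, T(8)=3953, T(9)=-8941, T(10)=20281, T(11)=-46069, T(12)=104513, T(13)=-237213, T(14)=538377, T(15)=-1221829; answer -1221829

-1221829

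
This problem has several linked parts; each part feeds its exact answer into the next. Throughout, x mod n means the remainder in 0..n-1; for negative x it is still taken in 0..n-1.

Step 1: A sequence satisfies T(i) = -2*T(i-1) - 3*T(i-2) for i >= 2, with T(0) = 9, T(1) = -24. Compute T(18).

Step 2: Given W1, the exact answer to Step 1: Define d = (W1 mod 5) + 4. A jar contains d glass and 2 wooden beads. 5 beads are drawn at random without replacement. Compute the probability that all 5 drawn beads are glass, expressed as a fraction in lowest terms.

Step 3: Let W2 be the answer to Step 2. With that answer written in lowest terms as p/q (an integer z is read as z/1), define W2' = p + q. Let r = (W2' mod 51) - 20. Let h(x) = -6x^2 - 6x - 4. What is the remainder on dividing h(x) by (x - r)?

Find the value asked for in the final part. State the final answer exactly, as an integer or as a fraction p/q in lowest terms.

-940

Step 1: T(2) = -2*(-24) - 3*(9) = 21; iterating: T(2)=21, T(3)=30, T(4)=-123, T(5)=156, T(6)=57, T(7)=-582, T(8)=993, T(9)=-240, T(10)=-2499, T(11)=5718, T(12)=-3939, T(13)=-9276, T(14)=30369, T(15)=-32910, T(16)=-25287, T(17)=149304, T(18)=-222747; answer -222747
Step 2: W1 = -222747; d = 7; total draws C(9,5) = 126; favorable C(7,5) = 21; P = 1/6; answer 1/6
Step 3: W2 = 1/6; threaded value p + q = 7; r = -13; remainder = value at the root: -6*(-13)^2 - 6*(-13)^1 - 4 = (-1014) + (78) + (-4) = -940; answer -940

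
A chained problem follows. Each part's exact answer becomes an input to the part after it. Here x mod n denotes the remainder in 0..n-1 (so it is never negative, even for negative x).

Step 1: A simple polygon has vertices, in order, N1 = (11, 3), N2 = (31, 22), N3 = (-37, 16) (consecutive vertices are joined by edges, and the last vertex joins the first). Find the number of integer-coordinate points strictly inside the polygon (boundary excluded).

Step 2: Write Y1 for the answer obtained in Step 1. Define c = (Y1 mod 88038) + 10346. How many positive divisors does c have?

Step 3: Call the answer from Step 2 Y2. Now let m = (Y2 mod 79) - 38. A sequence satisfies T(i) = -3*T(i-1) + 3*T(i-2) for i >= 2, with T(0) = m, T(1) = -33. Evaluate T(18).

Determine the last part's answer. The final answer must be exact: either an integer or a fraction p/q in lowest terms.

34842728502

Step 1: cross terms: (11*22 - 31*3)=149, (31*16 - -37*22)=1310, (-37*3 - 11*16)=-287; twice the area = |1172| = 1172; area = 586; boundary points = 1 + 2 + 1 = 4; strictly interior points = area - boundary/2 + 1 = 585; answer 585
Step 2: Y1 = 585; c = 10931; 10931 = 17 * 643; number of divisors = (1+1) * (1+1) = 4; answer 4
Step 3: Y2 = 4; m = -34; T(2) = -3*(-33) + 3*(-34) = -3; iterating: T(2)=-3, T(3)=-90, T(4)=261, T(5)=-1053, T(6)=3942, T(7)=-14985, T(8)=56781, T(9)=-215298, T(10)=816237, T(11)=-3094605, T(12)=11732526, T(13)=-44481393, T(14)=168641757, T(15)=-639369450, T(16)=2424033621, T(17)=-9190209213, T(18)=34842728502; answer 34842728502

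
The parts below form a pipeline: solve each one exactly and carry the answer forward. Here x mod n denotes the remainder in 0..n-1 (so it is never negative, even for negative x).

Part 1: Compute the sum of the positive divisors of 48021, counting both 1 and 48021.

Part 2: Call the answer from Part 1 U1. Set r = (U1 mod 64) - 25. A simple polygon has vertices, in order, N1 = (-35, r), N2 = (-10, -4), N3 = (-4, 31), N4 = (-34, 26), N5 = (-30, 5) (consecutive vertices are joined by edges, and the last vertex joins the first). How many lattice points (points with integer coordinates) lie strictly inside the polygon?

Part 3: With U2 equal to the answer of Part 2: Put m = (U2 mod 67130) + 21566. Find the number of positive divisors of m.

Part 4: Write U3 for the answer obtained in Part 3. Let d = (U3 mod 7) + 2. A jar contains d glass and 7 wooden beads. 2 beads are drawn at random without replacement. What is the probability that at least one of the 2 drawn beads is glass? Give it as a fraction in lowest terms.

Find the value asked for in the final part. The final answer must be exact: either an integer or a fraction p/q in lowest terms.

19/26

Part 1: 48021 = 3 * 16007; sigma = (1 + 3) * (1 + 16007) = 4 * 16008 = 64032; answer 64032
Part 2: U1 = 64032; r = 7; cross terms: (-35*-4 - -10*7)=210, (-10*31 - -4*-4)=-326, (-4*26 - -34*31)=950, (-34*5 - -30*26)=610, (-30*7 - -35*5)=-35; twice the area = |1409| = 1409; area = 1409/2; boundary points = 1 + 1 + 5 + 1 + 1 = 9; strictly interior points = area - boundary/2 + 1 = 701; answer 701
Part 3: U2 = 701; m = 22267; 22267 = 7 * 3181; number of divisors = (1+1) * (1+1) = 4; answer 4
Part 4: U3 = 4; d = 6; total draws C(13,2) = 78; complement C(7,2) = 21; favorable 78 - 21 = 57; P = 19/26; answer 19/26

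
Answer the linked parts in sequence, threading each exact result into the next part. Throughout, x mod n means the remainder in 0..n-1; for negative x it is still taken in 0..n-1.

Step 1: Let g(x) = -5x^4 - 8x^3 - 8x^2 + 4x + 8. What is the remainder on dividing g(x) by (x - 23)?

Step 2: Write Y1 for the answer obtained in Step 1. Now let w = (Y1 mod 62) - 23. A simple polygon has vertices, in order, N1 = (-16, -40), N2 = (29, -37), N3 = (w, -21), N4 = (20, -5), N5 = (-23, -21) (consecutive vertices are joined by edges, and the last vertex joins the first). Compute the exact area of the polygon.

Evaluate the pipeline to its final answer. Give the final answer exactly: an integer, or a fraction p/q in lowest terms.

Step 1: remainder = value at the root: -5*(23)^4 - 8*(23)^3 - 8*(23)^2 + 4*(23)^1 + 8 = (-1399205) + (-97336) + (-4232) + (92) + (8) = -1500673; answer -1500673
Step 2: Y1 = -1500673; w = 14; cross terms: (-16*-37 - 29*-40)=1752, (29*-21 - 14*-37)=-91, (14*-5 - 20*-21)=350, (20*-21 - -23*-5)=-535, (-23*-40 - -16*-21)=584; twice the area = |2060| = 2060; area = 1030; answer 1030

1030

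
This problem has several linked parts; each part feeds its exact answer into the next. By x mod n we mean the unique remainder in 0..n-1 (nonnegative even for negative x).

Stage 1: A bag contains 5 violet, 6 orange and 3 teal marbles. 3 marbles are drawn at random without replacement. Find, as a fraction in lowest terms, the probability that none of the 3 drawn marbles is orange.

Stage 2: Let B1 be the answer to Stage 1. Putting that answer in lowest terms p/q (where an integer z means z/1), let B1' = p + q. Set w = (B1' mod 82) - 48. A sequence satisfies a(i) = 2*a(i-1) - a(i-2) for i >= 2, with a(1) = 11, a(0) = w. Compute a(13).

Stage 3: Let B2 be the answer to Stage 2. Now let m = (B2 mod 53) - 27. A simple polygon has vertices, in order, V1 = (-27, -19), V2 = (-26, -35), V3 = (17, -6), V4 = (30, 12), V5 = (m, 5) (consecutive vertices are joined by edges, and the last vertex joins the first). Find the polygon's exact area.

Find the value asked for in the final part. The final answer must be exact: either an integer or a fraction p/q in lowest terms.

Stage 1: total draws C(14,3) = 364; favorable C(8,3) = 56; P = 2/13; answer 2/13
Stage 2: B1 = 2/13; threaded value p + q = 15; w = -33; a(2) = 2*(11) - 1*(-33) = 55; iterating: a(2)=55, a(3)=99, a(4)=143, a(5)=187, a(6)=231, a(7)=275, a(8)=319, a(9)=363, a(10)=407, a(11)=451, a(12)=495, a(13)=539; answer 539
Stage 3: B2 = 539; m = -18; cross terms: (-27*-35 - -26*-19)=451, (-26*-6 - 17*-35)=751, (17*12 - 30*-6)=384, (30*5 - -18*12)=366, (-18*-19 - -27*5)=477; twice the area = |2429| = 2429; area = 2429/2; answer 2429/2

2429/2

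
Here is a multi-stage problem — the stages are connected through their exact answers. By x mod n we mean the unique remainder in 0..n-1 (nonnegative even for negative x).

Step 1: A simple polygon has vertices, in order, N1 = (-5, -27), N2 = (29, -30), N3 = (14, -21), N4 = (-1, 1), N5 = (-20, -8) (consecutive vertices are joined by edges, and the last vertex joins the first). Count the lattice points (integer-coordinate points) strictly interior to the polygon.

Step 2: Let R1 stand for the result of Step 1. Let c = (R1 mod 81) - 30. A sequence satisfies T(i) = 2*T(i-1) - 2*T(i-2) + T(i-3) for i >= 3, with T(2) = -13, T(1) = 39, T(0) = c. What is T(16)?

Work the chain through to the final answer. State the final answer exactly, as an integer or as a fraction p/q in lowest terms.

Step 1: cross terms: (-5*-30 - 29*-27)=933, (29*-21 - 14*-30)=-189, (14*1 - -1*-21)=-7, (-1*-8 - -20*1)=28, (-20*-27 - -5*-8)=500; twice the area = |1265| = 1265; area = 1265/2; boundary points = 1 + 3 + 1 + 1 + 1 = 7; strictly interior points = area - boundary/2 + 1 = 630; answer 630
Step 2: R1 = 630; c = 33; T(3) = 2*(-13) - 2*(39) + 1*(33) = -71; iterating: T(3)=-71, T(4)=-77, T(5)=-25, T(6)=33, T(7)=39, T(8)=-13, T(9)=-71, T(10)=-77, T(11)=-25, T(12)=33, T(13)=39, T(14)=-13, T(15)=-71, T(16)=-77; answer -77

-77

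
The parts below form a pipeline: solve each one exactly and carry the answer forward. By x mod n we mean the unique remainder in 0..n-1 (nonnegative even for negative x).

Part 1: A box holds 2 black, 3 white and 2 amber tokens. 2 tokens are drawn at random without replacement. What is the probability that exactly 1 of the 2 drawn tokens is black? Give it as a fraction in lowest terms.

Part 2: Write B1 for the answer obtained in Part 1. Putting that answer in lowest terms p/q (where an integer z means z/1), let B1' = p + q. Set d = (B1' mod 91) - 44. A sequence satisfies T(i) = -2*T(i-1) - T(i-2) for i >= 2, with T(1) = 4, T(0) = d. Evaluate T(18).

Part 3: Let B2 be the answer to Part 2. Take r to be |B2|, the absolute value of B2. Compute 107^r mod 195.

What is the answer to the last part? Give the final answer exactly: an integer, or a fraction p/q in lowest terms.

Part 1: total draws C(7,2) = 21; favorable C(2,1)*C(5,1) = 10; P = 10/21; answer 10/21
Part 2: B1 = 10/21; threaded value p + q = 31; d = -13; T(2) = -2*(4) - 1*(-13) = 5; iterating: T(2)=5, T(3)=-14, T(4)=23, T(5)=-32, T(6)=41, T(7)=-50, T(8)=59, T(9)=-68, T(10)=77, T(11)=-86, T(12)=95, T(13)=-104, T(14)=113, T(15)=-122, T(16)=131, T(17)=-140, T(18)=149; answer 149
Part 3: B2 = 149; r = 149; squarings mod 195: 107^1=107, 107^2=139, 107^4=16, 107^8=61, 107^16=16, 107^32=61, 107^64=16, 107^128=61; 107^149 = 107^1 * 107^4 * 107^16 * 107^128 = 152 (mod 195); answer 152

152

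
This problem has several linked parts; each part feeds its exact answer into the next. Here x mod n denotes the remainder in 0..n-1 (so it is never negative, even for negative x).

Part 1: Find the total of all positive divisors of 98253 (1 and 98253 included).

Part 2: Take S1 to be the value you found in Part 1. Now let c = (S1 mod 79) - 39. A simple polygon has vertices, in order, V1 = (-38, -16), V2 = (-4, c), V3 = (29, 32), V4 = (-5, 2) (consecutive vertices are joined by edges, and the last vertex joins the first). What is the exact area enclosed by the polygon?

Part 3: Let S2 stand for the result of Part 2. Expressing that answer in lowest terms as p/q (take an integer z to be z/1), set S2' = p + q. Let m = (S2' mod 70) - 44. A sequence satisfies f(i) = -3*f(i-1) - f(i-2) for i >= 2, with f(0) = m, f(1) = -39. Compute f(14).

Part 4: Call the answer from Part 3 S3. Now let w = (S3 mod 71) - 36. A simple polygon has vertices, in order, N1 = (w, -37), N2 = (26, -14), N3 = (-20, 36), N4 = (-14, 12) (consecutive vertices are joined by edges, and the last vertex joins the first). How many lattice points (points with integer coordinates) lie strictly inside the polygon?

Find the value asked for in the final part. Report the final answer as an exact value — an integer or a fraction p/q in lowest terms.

Part 1: 98253 = 3^4 * 1213; sigma = (1 + 3 + 9 + 27 + 81) * (1 + 1213) = 121 * 1214 = 146894; answer 146894
Part 2: S1 = 146894; c = -6; cross terms: (-38*-6 - -4*-16)=164, (-4*32 - 29*-6)=46, (29*2 - -5*32)=218, (-5*-16 - -38*2)=156; twice the area = |584| = 584; area = 292; answer 292
Part 3: S2 = 292; threaded value p + q = 293; m = -31; f(2) = -3*(-39) - 1*(-31) = 148; iterating: f(2)=148, f(3)=-405, f(4)=1067, f(5)=-2796, f(6)=7321, f(7)=-19167, f(8)=50180, f(9)=-131373, f(10)=343939, f(11)=-900444, f(12)=2357393, f(13)=-6171735, f(14)=16157812; answer 16157812
Part 4: S3 = 16157812; w = 22; cross terms: (22*-14 - 26*-37)=654, (26*36 - -20*-14)=656, (-20*12 - -14*36)=264, (-14*-37 - 22*12)=254; twice the area = |1828| = 1828; area = 914; boundary points = 1 + 2 + 6 + 1 = 10; strictly interior points = area - boundary/2 + 1 = 910; answer 910

910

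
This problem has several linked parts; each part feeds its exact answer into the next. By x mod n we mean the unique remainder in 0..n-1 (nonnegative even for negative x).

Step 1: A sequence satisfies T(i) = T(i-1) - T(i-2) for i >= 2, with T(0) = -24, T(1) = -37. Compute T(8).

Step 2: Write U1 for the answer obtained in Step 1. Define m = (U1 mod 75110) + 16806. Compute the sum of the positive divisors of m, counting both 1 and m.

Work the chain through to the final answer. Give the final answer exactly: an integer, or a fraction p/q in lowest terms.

Step 1: T(2) = 1*(-37) - 1*(-24) = -13; iterating: T(2)=-13, T(3)=24, T(4)=37, T(5)=13, T(6)=-24, T(7)=-37, T(8)=-13; answer -13
Step 2: U1 = -13; m = 91903; 91903 = 7 * 19 * 691; sigma = (1 + 7) * (1 + 19) * (1 + 691) = 8 * 20 * 692 = 110720; answer 110720

110720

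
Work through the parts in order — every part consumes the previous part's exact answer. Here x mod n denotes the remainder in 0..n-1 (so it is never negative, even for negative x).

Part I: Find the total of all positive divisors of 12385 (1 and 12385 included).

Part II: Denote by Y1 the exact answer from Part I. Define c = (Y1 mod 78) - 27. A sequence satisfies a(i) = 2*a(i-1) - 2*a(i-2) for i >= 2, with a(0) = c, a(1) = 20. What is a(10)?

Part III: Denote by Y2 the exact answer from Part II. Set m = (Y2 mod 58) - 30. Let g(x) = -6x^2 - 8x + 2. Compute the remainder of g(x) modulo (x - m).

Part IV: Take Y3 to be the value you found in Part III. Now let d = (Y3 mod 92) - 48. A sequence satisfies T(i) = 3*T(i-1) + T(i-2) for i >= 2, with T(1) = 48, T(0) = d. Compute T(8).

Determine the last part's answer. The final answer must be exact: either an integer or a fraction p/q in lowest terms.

167094

Part I: 12385 = 5 * 2477; sigma = (1 + 5) * (1 + 2477) = 6 * 2478 = 14868; answer 14868
Part II: Y1 = 14868; c = 21; a(2) = 2*(20) - 2*(21) = -2; iterating: a(2)=-2, a(3)=-44, a(4)=-84, a(5)=-80, a(6)=8, a(7)=176, a(8)=336, a(9)=320, a(10)=-32; answer -32
Part III: Y2 = -32; m = -4; remainder = value at the root: -6*(-4)^2 - 8*(-4)^1 + 2 = (-96) + (32) + (2) = -62; answer -62
Part IV: Y3 = -62; d = -18; T(2) = 3*(48) + 1*(-18) = 126; iterating: T(2)=126, T(3)=426, T(4)=1404, T(5)=4638, T(6)=15318, T(7)=50592, T(8)=167094; answer 167094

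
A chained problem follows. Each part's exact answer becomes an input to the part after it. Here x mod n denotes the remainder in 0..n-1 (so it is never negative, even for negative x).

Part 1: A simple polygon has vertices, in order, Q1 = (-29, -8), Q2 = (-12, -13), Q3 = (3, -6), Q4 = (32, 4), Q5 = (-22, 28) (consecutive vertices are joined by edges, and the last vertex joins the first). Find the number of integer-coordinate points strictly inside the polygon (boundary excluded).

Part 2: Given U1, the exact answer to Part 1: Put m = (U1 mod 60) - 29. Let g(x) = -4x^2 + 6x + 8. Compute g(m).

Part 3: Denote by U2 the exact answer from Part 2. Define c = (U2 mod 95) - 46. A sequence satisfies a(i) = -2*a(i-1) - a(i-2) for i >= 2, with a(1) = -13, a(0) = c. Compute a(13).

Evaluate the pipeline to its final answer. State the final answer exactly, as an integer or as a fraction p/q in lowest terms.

-601

Part 1: cross terms: (-29*-13 - -12*-8)=281, (-12*-6 - 3*-13)=111, (3*4 - 32*-6)=204, (32*28 - -22*4)=984, (-22*-8 - -29*28)=988; twice the area = |2568| = 2568; area = 1284; boundary points = 1 + 1 + 1 + 6 + 1 = 10; strictly interior points = area - boundary/2 + 1 = 1280; answer 1280
Part 2: U1 = 1280; m = -9; -4*(-9)^2 + 6*(-9)^1 + 8 = (-324) + (-54) + (8) = -370; answer -370
Part 3: U2 = -370; c = -36; a(2) = -2*(-13) - 1*(-36) = 62; iterating: a(2)=62, a(3)=-111, a(4)=160, a(5)=-209, a(6)=258, a(7)=-307, a(8)=356, a(9)=-405, a(10)=454, a(11)=-503, a(12)=552, a(13)=-601; answer -601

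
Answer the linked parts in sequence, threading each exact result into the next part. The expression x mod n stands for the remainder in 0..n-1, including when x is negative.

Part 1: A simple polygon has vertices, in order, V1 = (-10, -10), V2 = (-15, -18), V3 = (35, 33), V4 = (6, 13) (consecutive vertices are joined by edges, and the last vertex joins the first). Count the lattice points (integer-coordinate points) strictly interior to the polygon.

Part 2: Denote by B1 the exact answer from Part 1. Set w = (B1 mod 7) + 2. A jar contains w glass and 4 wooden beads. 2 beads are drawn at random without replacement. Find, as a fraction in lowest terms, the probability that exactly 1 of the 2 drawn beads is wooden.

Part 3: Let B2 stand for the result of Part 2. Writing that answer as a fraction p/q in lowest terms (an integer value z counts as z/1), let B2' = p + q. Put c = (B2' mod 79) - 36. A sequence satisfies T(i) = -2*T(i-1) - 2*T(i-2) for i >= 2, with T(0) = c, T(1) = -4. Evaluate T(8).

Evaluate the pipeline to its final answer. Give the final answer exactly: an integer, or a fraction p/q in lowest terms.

Part 1: cross terms: (-10*-18 - -15*-10)=30, (-15*33 - 35*-18)=135, (35*13 - 6*33)=257, (6*-10 - -10*13)=70; twice the area = |492| = 492; area = 246; boundary points = 1 + 1 + 1 + 1 = 4; strictly interior points = area - boundary/2 + 1 = 245; answer 245
Part 2: B1 = 245; w = 2; total draws C(6,2) = 15; favorable C(4,1)*C(2,1) = 8; P = 8/15; answer 8/15
Part 3: B2 = 8/15; threaded value p + q = 23; c = -13; T(2) = -2*(-4) - 2*(-13) = 34; iterating: T(2)=34, T(3)=-60, T(4)=52, T(5)=16, T(6)=-136, T(7)=240, T(8)=-208; answer -208

-208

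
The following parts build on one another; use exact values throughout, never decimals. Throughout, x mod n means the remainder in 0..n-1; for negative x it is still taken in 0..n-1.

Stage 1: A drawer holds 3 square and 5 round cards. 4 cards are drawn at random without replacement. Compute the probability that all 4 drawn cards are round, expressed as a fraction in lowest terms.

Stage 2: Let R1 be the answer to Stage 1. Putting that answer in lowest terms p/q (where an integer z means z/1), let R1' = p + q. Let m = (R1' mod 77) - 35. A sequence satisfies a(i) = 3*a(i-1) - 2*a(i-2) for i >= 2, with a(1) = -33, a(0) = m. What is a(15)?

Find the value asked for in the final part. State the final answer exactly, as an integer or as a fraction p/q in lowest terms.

-425991

Stage 1: total draws C(8,4) = 70; favorable C(5,4) = 5; P = 1/14; answer 1/14
Stage 2: R1 = 1/14; threaded value p + q = 15; m = -20; a(2) = 3*(-33) - 2*(-20) = -59; iterating: a(2)=-59, a(3)=-111, a(4)=-215, a(5)=-423, a(6)=-839, a(7)=-1671, a(8)=-3335, a(9)=-6663, a(10)=-13319, a(11)=-26631, a(12)=-53255, a(13)=-106503, a(14)=-212999, a(15)=-425991; answer -425991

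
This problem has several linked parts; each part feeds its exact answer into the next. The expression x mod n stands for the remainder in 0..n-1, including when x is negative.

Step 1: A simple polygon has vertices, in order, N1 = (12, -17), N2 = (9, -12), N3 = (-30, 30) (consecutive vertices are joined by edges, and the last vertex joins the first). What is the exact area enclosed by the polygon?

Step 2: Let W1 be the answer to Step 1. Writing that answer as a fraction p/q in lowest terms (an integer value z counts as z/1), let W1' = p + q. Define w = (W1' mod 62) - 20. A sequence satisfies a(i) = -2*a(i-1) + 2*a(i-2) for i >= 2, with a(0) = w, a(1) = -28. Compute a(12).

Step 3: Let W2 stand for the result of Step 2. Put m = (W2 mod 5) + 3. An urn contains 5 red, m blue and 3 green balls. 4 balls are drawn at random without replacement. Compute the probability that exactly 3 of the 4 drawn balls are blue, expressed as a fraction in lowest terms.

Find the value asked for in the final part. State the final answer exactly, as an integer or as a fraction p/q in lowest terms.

32/495

Step 1: cross terms: (12*-12 - 9*-17)=9, (9*30 - -30*-12)=-90, (-30*-17 - 12*30)=150; twice the area = |69| = 69; area = 69/2; answer 69/2
Step 2: W1 = 69/2; threaded value p + q = 71; w = -11; a(2) = -2*(-28) + 2*(-11) = 34; iterating: a(2)=34, a(3)=-124, a(4)=316, a(5)=-880, a(6)=2392, a(7)=-6544, a(8)=17872, a(9)=-48832, a(10)=133408, a(11)=-364480, a(12)=995776; answer 995776
Step 3: W2 = 995776; m = 4; total draws C(12,4) = 495; favorable C(4,3)*C(8,1) = 32; P = 32/495; answer 32/495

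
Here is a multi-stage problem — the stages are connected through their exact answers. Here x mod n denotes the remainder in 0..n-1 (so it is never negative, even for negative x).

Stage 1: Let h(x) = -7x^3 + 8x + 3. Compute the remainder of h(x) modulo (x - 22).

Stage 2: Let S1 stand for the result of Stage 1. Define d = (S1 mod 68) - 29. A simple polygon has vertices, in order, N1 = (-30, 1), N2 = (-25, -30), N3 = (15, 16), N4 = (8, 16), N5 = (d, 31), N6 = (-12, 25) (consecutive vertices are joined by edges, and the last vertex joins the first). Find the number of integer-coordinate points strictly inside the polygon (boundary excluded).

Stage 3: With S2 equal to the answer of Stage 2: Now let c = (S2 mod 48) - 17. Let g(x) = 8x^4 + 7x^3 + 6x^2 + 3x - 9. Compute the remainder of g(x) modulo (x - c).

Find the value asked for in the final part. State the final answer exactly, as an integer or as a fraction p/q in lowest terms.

Stage 1: remainder = value at the root: -7*(22)^3 + 8*(22)^1 + 3 = (-74536) + (176) + (3) = -74357; answer -74357
Stage 2: S1 = -74357; d = 6; cross terms: (-30*-30 - -25*1)=925, (-25*16 - 15*-30)=50, (15*16 - 8*16)=112, (8*31 - 6*16)=152, (6*25 - -12*31)=522, (-12*1 - -30*25)=738; twice the area = |2499| = 2499; area = 2499/2; boundary points = 1 + 2 + 7 + 1 + 6 + 6 = 23; strictly interior points = area - boundary/2 + 1 = 1239; answer 1239
Stage 3: S2 = 1239; c = 22; remainder = value at the root: 8*(22)^4 + 7*(22)^3 + 6*(22)^2 + 3*(22)^1 - 9 = (1874048) + (74536) + (2904) + (66) + (-9) = 1951545; answer 1951545

1951545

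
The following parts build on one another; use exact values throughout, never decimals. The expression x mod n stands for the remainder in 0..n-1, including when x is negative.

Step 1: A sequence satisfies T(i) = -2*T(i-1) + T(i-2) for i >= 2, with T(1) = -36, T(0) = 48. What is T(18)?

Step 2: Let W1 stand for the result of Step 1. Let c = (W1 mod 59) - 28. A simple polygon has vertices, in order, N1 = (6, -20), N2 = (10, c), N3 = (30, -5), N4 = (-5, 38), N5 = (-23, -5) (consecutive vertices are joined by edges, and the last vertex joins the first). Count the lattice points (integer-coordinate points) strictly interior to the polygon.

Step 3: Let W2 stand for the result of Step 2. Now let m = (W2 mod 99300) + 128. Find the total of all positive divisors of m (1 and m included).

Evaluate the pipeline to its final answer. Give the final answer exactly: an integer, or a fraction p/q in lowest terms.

1723

Step 1: T(2) = -2*(-36) + 1*(48) = 120; iterating: T(2)=120, T(3)=-276, T(4)=672, T(5)=-1620, T(6)=3912, T(7)=-9444, T(8)=22800, T(9)=-55044, T(10)=132888, T(11)=-320820, T(12)=774528, T(13)=-1869876, T(14)=4514280, T(15)=-10898436, T(16)=26311152, T(17)=-63520740, T(18)=153352632; answer 153352632
Step 2: W1 = 153352632; c = -19; cross terms: (6*-19 - 10*-20)=86, (10*-5 - 30*-19)=520, (30*38 - -5*-5)=1115, (-5*-5 - -23*38)=899, (-23*-20 - 6*-5)=490; twice the area = |3110| = 3110; area = 1555; boundary points = 1 + 2 + 1 + 1 + 1 = 6; strictly interior points = area - boundary/2 + 1 = 1553; answer 1553
Step 3: W2 = 1553; m = 1681; 1681 = 41^2; sigma = (1 + 41 + 1681) = 1723; answer 1723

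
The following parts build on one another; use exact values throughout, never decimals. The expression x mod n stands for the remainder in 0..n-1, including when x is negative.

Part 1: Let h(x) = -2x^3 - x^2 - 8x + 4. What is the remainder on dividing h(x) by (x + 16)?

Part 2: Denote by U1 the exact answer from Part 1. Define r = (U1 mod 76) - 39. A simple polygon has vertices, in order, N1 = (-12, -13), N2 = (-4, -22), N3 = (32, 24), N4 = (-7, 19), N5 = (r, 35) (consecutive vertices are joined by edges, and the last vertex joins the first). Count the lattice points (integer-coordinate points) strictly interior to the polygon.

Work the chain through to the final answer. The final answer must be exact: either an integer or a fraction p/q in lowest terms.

1313

Part 1: remainder = value at the root: -2*(-16)^3 - 1*(-16)^2 - 8*(-16)^1 + 4 = (8192) + (-256) + (128) + (4) = 8068; answer 8068
Part 2: U1 = 8068; r = -27; cross terms: (-12*-22 - -4*-13)=212, (-4*24 - 32*-22)=608, (32*19 - -7*24)=776, (-7*35 - -27*19)=268, (-27*-13 - -12*35)=771; twice the area = |2635| = 2635; area = 2635/2; boundary points = 1 + 2 + 1 + 4 + 3 = 11; strictly interior points = area - boundary/2 + 1 = 1313; answer 1313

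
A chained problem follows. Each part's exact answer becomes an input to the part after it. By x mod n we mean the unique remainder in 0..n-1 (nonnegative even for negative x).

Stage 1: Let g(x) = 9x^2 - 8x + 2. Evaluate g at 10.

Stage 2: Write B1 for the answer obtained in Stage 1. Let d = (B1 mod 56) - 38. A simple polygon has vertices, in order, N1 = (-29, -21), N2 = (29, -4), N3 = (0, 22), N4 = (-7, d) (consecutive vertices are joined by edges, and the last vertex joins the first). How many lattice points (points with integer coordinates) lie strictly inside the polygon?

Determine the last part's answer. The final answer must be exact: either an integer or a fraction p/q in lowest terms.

Stage 1: 9*(10)^2 - 8*(10)^1 + 2 = (900) + (-80) + (2) = 822; answer 822
Stage 2: B1 = 822; d = 0; cross terms: (-29*-4 - 29*-21)=725, (29*22 - 0*-4)=638, (0*0 - -7*22)=154, (-7*-21 - -29*0)=147; twice the area = |1664| = 1664; area = 832; boundary points = 1 + 1 + 1 + 1 = 4; strictly interior points = area - boundary/2 + 1 = 831; answer 831

831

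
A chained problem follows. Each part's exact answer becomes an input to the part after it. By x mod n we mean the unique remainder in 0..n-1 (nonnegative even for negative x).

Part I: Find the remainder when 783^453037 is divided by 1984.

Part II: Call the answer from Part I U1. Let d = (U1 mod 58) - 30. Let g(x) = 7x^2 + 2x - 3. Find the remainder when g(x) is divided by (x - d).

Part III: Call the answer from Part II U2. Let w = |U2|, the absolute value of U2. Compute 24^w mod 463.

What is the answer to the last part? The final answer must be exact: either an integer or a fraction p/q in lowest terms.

169

Part I: squarings mod 1984: 783^1=783, 783^2=33, 783^4=1089, 783^8=1473, 783^16=1217, 783^32=1025, 783^64=1089, 783^128=1473, 783^256=1217, 783^512=1025, 783^1024=1089, 783^2048=1473, 783^4096=1217, 783^8192=1025, 783^16384=1089, 783^32768=1473, 783^65536=1217, 783^131072=1025, 783^262144=1089; 783^453037 = 783^1 * 783^4 * 783^8 * 783^32 * 783^128 * 783^256 * 783^2048 * 783^8192 * 783^16384 * 783^32768 * 783^131072 * 783^262144 = 591 (mod 1984); answer 591
Part II: U1 = 591; d = -19; remainder = value at the root: 7*(-19)^2 + 2*(-19)^1 - 3 = (2527) + (-38) + (-3) = 2486; answer 2486
Part III: U2 = 2486; w = 2486; squarings mod 463: 24^1=24, 24^2=113, 24^4=268, 24^8=59, 24^16=240, 24^32=188, 24^64=156, 24^128=260, 24^256=2, 24^512=4, 24^1024=16, 24^2048=256; 24^2486 = 24^2 * 24^4 * 24^16 * 24^32 * 24^128 * 24^256 * 24^2048 = 169 (mod 463); answer 169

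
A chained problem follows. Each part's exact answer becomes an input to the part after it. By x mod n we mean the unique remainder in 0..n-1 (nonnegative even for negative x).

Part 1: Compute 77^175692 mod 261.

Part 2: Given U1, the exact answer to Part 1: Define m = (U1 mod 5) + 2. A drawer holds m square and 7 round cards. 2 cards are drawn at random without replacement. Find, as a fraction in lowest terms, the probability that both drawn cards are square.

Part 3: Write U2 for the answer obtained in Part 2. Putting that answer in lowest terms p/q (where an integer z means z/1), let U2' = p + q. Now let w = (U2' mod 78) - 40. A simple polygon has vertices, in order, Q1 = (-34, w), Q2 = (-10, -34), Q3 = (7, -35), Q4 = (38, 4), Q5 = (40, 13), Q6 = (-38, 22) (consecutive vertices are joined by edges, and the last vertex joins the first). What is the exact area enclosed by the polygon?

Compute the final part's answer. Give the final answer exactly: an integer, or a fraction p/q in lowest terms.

Part 1: squarings mod 261: 77^1=77, 77^2=187, 77^4=256, 77^8=25, 77^16=103, 77^32=169, 77^64=112, 77^128=16, 77^256=256, 77^512=25, 77^1024=103, 77^2048=169, 77^4096=112, 77^8192=16, 77^16384=256, 77^32768=25, 77^65536=103, 77^131072=169; 77^175692 = 77^4 * 77^8 * 77^64 * 77^512 * 77^1024 * 77^2048 * 77^8192 * 77^32768 * 77^131072 = 181 (mod 261); answer 181
Part 2: U1 = 181; m = 3; total draws C(10,2) = 45; favorable C(3,2) = 3; P = 1/15; answer 1/15
Part 3: U2 = 1/15; threaded value p + q = 16; w = -24; cross terms: (-34*-34 - -10*-24)=916, (-10*-35 - 7*-34)=588, (7*4 - 38*-35)=1358, (38*13 - 40*4)=334, (40*22 - -38*13)=1374, (-38*-24 - -34*22)=1660; twice the area = |6230| = 6230; area = 3115; answer 3115

3115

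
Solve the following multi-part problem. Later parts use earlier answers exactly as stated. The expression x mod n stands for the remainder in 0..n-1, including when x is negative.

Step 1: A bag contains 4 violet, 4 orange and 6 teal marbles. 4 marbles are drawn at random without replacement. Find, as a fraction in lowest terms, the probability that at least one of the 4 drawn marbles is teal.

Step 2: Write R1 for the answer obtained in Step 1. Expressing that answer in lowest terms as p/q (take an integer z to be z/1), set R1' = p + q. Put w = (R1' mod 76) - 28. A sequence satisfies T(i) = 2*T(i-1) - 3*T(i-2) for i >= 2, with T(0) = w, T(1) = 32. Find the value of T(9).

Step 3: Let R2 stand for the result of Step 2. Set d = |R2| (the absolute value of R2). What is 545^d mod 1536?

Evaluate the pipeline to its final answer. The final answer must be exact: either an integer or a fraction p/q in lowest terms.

1

Step 1: total draws C(14,4) = 1001; complement C(8,4) = 70; favorable 1001 - 70 = 931; P = 133/143; answer 133/143
Step 2: R1 = 133/143; threaded value p + q = 276; w = 20; T(2) = 2*(32) - 3*(20) = 4; iterating: T(2)=4, T(3)=-88, T(4)=-188, T(5)=-112, T(6)=340, T(7)=1016, T(8)=1012, T(9)=-1024; answer -1024
Step 3: R2 = -1024; d = 1024; squarings mod 1536: 545^1=545, 545^2=577, 545^4=1153, 545^8=769, 545^16=1, 545^32=1, 545^64=1, 545^128=1, 545^256=1, 545^512=1, 545^1024=1; 545^1024 = 545^1024 = 1 (mod 1536); answer 1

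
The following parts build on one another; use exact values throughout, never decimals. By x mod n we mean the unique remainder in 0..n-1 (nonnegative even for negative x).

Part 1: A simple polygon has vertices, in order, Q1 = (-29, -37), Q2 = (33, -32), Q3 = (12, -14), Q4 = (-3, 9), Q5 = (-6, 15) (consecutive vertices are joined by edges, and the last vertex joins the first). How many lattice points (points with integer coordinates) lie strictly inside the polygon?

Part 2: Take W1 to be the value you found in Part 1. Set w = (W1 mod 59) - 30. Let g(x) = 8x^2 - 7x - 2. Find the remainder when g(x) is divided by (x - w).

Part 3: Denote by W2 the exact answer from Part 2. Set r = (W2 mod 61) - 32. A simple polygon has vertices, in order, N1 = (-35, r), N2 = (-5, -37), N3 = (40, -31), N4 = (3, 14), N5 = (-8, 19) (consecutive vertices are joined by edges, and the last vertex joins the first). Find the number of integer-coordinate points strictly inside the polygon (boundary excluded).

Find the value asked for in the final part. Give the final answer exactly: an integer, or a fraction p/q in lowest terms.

2197

Part 1: cross terms: (-29*-32 - 33*-37)=2149, (33*-14 - 12*-32)=-78, (12*9 - -3*-14)=66, (-3*15 - -6*9)=9, (-6*-37 - -29*15)=657; twice the area = |2803| = 2803; area = 2803/2; boundary points = 1 + 3 + 1 + 3 + 1 = 9; strictly interior points = area - boundary/2 + 1 = 1398; answer 1398
Part 2: W1 = 1398; w = 11; remainder = value at the root: 8*(11)^2 - 7*(11)^1 - 2 = (968) + (-77) + (-2) = 889; answer 889
Part 3: W2 = 889; r = 3; cross terms: (-35*-37 - -5*3)=1310, (-5*-31 - 40*-37)=1635, (40*14 - 3*-31)=653, (3*19 - -8*14)=169, (-8*3 - -35*19)=641; twice the area = |4408| = 4408; area = 2204; boundary points = 10 + 3 + 1 + 1 + 1 = 16; strictly interior points = area - boundary/2 + 1 = 2197; answer 2197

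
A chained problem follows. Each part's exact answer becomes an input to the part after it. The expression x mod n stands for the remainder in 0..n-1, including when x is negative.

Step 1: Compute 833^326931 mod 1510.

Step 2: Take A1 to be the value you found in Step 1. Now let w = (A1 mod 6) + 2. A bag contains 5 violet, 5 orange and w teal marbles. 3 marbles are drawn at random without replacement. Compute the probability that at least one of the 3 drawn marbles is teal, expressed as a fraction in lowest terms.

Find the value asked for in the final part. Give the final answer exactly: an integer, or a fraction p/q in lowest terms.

Step 1: squarings mod 1510: 833^1=833, 833^2=799, 833^4=1181, 833^8=1031, 833^16=1431, 833^32=201, 833^64=1141, 833^128=261, 833^256=171, 833^512=551, 833^1024=91, 833^2048=731, 833^4096=1331, 833^8192=331, 833^16384=841, 833^32768=601, 833^65536=311, 833^131072=81, 833^262144=521; 833^326931 = 833^1 * 833^2 * 833^16 * 833^256 * 833^1024 * 833^2048 * 833^4096 * 833^8192 * 833^16384 * 833^32768 * 833^262144 = 1077 (mod 1510); answer 1077
Step 2: A1 = 1077; w = 5; total draws C(15,3) = 455; complement C(10,3) = 120; favorable 455 - 120 = 335; P = 67/91; answer 67/91

67/91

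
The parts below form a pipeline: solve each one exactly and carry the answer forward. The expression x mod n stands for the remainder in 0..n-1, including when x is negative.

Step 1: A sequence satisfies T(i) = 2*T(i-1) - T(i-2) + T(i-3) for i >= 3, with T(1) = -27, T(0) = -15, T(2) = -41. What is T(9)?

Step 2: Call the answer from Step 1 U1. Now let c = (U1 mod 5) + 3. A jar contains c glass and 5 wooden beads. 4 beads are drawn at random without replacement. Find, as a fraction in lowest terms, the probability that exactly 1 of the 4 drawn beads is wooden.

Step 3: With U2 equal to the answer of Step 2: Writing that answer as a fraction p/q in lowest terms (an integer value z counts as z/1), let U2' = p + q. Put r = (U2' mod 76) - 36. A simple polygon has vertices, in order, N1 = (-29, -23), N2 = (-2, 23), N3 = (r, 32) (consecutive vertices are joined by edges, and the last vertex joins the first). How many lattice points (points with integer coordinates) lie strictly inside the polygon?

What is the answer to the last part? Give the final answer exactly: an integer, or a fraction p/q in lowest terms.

Step 1: T(3) = 2*(-41) - 1*(-27) + 1*(-15) = -70; iterating: T(3)=-70, T(4)=-126, T(5)=-223, T(6)=-390, T(7)=-683, T(8)=-1199, T(9)=-2105; answer -2105
Step 2: U1 = -2105; c = 3; total draws C(8,4) = 70; favorable C(5,1)*C(3,3) = 5; P = 1/14; answer 1/14
Step 3: U2 = 1/14; threaded value p + q = 15; r = -21; cross terms: (-29*23 - -2*-23)=-713, (-2*32 - -21*23)=419, (-21*-23 - -29*32)=1411; twice the area = |1117| = 1117; area = 1117/2; boundary points = 1 + 1 + 1 = 3; strictly interior points = area - boundary/2 + 1 = 558; answer 558

558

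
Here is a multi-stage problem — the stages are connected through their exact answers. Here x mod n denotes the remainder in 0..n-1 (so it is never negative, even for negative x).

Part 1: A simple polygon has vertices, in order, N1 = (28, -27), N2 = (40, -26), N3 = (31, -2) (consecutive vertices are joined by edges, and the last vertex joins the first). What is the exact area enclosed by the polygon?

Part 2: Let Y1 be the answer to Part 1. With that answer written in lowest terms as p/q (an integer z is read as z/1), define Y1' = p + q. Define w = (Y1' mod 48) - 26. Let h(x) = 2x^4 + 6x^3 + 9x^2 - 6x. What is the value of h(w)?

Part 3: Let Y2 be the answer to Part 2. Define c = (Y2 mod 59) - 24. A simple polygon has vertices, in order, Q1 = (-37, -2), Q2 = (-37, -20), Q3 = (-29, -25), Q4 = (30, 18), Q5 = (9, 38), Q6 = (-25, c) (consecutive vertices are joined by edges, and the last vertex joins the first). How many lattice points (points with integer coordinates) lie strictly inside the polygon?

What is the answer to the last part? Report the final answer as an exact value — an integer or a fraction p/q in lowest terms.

Part 1: cross terms: (28*-26 - 40*-27)=352, (40*-2 - 31*-26)=726, (31*-27 - 28*-2)=-781; twice the area = |297| = 297; area = 297/2; answer 297/2
Part 2: Y1 = 297/2; threaded value p + q = 299; w = -15; 2*(-15)^4 + 6*(-15)^3 + 9*(-15)^2 - 6*(-15)^1 = (101250) + (-20250) + (2025) + (90) = 83115; answer 83115
Part 3: Y2 = 83115; c = 19; cross terms: (-37*-20 - -37*-2)=666, (-37*-25 - -29*-20)=345, (-29*18 - 30*-25)=228, (30*38 - 9*18)=978, (9*19 - -25*38)=1121, (-25*-2 - -37*19)=753; twice the area = |4091| = 4091; area = 4091/2; boundary points = 18 + 1 + 1 + 1 + 1 + 3 = 25; strictly interior points = area - boundary/2 + 1 = 2034; answer 2034

2034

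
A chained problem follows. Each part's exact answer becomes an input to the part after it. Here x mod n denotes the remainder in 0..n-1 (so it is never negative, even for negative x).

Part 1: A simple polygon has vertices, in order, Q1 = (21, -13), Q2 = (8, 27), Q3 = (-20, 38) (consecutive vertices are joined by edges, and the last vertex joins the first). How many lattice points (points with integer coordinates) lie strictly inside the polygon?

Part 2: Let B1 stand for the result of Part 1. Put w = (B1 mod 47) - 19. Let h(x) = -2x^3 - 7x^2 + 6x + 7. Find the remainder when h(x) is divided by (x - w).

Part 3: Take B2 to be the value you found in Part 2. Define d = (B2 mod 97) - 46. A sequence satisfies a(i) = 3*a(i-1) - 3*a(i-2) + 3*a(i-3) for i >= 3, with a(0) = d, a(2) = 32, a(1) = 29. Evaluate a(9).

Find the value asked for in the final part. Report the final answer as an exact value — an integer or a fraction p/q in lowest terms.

23625

Part 1: cross terms: (21*27 - 8*-13)=671, (8*38 - -20*27)=844, (-20*-13 - 21*38)=-538; twice the area = |977| = 977; area = 977/2; boundary points = 1 + 1 + 1 = 3; strictly interior points = area - boundary/2 + 1 = 488; answer 488
Part 2: B1 = 488; w = -1; remainder = value at the root: -2*(-1)^3 - 7*(-1)^2 + 6*(-1)^1 + 7 = (2) + (-7) + (-6) + (7) = -4; answer -4
Part 3: B2 = -4; d = 47; a(3) = 3*(32) - 3*(29) + 3*(47) = 150; iterating: a(3)=150, a(4)=441, a(5)=969, a(6)=2034, a(7)=4518, a(8)=10359, a(9)=23625; answer 23625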